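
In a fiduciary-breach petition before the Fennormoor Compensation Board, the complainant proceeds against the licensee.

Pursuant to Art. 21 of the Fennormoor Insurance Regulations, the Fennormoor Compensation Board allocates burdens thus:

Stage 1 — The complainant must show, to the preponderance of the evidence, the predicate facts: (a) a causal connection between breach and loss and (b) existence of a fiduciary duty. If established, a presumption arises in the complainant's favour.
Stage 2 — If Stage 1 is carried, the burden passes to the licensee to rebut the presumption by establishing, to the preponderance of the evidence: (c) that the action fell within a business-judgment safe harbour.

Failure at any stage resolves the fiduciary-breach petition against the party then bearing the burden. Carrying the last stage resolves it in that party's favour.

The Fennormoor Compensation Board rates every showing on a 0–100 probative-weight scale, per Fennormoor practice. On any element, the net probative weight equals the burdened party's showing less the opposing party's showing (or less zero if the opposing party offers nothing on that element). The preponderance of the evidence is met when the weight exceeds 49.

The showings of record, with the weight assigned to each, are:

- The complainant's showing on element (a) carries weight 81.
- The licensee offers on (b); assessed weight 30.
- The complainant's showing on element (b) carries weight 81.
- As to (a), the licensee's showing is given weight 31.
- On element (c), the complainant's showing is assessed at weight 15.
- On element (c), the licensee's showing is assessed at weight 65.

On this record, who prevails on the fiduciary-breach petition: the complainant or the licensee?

licensee

At Stage 1 the complainant must meet the preponderance of the evidence (weight exceeds 49): on (a) the weight is 81 less the opposing 31 gives net 50, which does exceed 49, so (a) meets the standard; on (b) the weight is 81 less the opposing 30 gives net 51, which does exceed 49, so (b) meets the standard.
  The complainant carries Stage 1; the licensee now bears the burden.
At Stage 2 the licensee must meet the preponderance of the evidence (weight exceeds 49): on (c) the weight is 65 less the opposing 15 gives net 50, which does exceed 49, so (c) meets the standard.
  All elements met at the final stage.
All stages carried — the licensee prevails.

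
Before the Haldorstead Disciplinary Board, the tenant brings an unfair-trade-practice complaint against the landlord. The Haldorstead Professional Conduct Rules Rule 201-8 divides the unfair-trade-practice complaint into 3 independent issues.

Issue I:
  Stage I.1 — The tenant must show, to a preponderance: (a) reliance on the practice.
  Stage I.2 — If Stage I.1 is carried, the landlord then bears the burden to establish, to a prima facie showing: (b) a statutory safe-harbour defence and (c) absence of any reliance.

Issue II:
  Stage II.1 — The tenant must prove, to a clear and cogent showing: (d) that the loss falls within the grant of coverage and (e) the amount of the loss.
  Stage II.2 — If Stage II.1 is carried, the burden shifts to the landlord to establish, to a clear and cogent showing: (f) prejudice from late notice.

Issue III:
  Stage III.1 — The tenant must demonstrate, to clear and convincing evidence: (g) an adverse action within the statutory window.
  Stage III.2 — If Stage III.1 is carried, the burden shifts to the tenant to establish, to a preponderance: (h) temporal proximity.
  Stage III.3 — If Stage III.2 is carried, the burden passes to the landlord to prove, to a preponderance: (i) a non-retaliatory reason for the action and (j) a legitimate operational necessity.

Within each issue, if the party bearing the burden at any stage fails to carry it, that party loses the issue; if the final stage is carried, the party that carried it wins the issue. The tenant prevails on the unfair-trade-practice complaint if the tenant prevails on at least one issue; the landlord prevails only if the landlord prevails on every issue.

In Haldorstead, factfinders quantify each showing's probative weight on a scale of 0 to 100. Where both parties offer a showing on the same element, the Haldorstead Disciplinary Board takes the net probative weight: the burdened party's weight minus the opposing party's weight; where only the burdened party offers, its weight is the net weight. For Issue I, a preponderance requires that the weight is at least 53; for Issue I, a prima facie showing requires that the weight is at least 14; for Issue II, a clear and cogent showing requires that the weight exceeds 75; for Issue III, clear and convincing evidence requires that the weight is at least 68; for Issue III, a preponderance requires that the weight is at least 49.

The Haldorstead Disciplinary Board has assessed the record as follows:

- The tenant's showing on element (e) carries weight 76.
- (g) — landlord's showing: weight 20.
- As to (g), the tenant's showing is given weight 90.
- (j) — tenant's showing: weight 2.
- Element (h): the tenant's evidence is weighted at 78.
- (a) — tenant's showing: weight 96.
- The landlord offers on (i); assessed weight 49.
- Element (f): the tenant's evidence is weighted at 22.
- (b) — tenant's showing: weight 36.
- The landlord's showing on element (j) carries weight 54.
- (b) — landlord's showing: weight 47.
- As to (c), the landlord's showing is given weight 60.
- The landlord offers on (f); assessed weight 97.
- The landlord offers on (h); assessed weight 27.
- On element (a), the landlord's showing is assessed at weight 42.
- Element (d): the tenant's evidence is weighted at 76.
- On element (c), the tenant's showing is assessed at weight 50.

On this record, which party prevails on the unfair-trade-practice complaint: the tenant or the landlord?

tenant

— Issue I —
At Stage I.1 the tenant must meet a preponderance (weight is at least 53): on (a) the weight is 96 less the opposing 42 gives net 54, which does reach 53, so (a) meets the standard.
  Stage I.1 carried; the burden shifts to the landlord.
At Stage I.2 the landlord must meet a prima facie showing (weight is at least 14): on (b) the weight is 47 less the opposing 36 gives net 11, < 14, so (b) does not meet the standard; on (c) the weight is 60 less the opposing 50 gives net 10, < 14, so (c) does not meet the standard.
  Not every element is met, so the landlord fails to carry Stage I.2.
So the tenant prevails on this issue.
— Issue II —
Stage II.1 (tenant, a clear and cogent showing, weight exceeds 75): (d) 76 > 75 — meets; (e) 76 > 75 — meets.
  Stage II.1 is satisfied; the onus moves to the landlord.
Stage II.2 (landlord, a clear and cogent showing, weight exceeds 75): (f) net 97−22=75 ≤ 75 — fails.
  Not every element is met, so the landlord fails to carry Stage II.2.
So the tenant prevails on this issue.
— Issue III —
At Stage III.1 the tenant must meet clear and convincing evidence (weight is at least 68): on (g) the weight is 90 less the opposing 20 gives net 70, which does reach 68, so (g) meets the standard.
  Stage III.1 is satisfied; the tenant continues to bear the burden.
At Stage III.2 the tenant must meet a preponderance (weight is at least 49): on (h) the weight is 78 less the opposing 27 gives net 51, ≥ 49, so (h) meets the standard.
  The tenant carries Stage III.2; the landlord now bears the burden.
At Stage III.3 the landlord must meet a preponderance (weight is at least 49): on (i) the weight is 49, ≥ 49, so (i) meets the standard; on (j) the weight is 54 less the opposing 2 gives net 52, ≥ 49, so (j) meets the standard.
  All elements met at the final stage.
Every stage carried; the landlord prevails on this issue.
Per-issue: Issue I → tenant; Issue II → tenant; Issue III → landlord. The tenant must prevail on at least one issue; overall, the tenant prevails.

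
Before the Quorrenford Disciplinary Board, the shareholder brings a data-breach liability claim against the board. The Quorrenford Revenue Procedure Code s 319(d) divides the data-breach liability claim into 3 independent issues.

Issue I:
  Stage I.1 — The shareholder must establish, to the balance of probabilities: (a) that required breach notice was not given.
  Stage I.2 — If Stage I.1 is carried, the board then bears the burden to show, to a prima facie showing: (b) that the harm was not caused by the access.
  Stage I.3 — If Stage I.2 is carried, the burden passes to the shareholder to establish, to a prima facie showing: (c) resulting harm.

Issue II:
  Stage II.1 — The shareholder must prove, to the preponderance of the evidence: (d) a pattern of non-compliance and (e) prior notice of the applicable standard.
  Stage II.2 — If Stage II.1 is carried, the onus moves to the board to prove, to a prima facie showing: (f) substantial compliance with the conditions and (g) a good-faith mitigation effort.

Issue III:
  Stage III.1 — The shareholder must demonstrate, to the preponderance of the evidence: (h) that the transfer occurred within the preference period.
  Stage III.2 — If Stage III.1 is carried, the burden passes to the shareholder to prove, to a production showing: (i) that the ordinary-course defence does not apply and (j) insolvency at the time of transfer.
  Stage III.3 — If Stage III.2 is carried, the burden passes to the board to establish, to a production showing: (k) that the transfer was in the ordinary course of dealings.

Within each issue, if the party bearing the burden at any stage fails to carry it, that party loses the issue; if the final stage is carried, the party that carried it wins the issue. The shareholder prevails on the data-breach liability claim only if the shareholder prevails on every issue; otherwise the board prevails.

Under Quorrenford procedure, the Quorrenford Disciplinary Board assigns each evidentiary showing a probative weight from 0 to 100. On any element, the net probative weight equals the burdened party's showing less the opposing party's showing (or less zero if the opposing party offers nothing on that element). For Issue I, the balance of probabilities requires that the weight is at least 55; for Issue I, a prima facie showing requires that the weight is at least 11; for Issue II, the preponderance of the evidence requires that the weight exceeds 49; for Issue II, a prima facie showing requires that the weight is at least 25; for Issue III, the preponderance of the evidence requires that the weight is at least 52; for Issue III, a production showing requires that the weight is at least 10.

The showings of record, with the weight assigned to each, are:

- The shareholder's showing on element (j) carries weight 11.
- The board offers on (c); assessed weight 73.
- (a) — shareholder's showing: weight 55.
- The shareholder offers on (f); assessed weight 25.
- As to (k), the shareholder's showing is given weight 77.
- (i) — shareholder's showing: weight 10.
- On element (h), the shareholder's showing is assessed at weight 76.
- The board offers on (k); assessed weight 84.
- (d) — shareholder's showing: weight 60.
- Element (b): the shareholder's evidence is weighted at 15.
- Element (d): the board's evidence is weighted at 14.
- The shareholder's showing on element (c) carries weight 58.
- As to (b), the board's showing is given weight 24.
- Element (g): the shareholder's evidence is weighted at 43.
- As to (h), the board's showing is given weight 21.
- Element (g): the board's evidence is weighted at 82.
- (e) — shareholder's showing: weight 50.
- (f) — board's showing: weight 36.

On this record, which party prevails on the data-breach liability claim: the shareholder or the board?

board

— Issue I —
Stage I.1 — burden on shareholder; standard: the balance of probabilities (weight is at least 55).
    (a): 55 ≥ 55 [met]
  Stage I.1 carried; the burden shifts to the board.
Stage I.2 — burden on board; standard: a prima facie showing (weight is at least 11).
    (b): 24 − 15 = 9 < 11 [not met]
  Stage I.2 not carried; the board fails its burden.
So the shareholder prevails on this issue.
— Issue II —
At Stage II.1 the shareholder must meet the preponderance of the evidence (weight exceeds 49): on (d) the weight is 60 less the opposing 14 gives net 46, which does not exceed 49, so (d) does not meet the standard; on (e) the weight is 50, which does exceed 49, so (e) meets the standard.
  The shareholder does not carry Stage II.1.
The board prevails on this issue.
— Issue III —
At Stage III.1 the shareholder must meet the preponderance of the evidence (weight is at least 52): on (h) the weight is 76 less the opposing 21 gives net 55, which does reach 52, so (h) meets the standard.
  All elements met. The shareholder retains the burden for Stage III.2.
At Stage III.2 the shareholder must meet a production showing (weight is at least 10): on (i) the weight is 10, ≥ 10, so (i) meets the standard; on (j) the weight is 11, which does reach 10, so (j) meets the standard.
  Stage III.2 is satisfied; the onus moves to the board.
At Stage III.3 the board must meet a production showing (weight is at least 10): on (k) the weight is 84 less the opposing 77 gives net 7, < 10, so (k) does not meet the standard.
  Stage III.3 not carried; the board fails its burden.
The shareholder prevails on this issue.
Per-issue: Issue I → shareholder; Issue II → board; Issue III → shareholder. The shareholder must prevail on every issue; overall, the board prevails.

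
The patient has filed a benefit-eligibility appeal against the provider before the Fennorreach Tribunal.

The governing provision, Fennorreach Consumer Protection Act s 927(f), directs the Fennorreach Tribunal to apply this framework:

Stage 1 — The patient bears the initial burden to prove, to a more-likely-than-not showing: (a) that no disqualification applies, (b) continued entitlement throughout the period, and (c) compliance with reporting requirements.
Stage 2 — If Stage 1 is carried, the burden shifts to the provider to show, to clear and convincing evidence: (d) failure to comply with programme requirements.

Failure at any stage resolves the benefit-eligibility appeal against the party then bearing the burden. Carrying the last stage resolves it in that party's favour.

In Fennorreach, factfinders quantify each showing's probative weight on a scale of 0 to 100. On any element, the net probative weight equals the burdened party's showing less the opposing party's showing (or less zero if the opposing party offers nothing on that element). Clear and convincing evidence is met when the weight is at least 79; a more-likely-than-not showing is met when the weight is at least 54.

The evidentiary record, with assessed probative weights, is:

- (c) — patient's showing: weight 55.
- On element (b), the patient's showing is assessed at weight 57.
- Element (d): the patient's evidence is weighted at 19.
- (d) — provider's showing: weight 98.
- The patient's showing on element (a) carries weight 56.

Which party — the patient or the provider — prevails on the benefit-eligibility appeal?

provider

Stage 1 — burden on patient; standard: a more-likely-than-not showing (weight is at least 54).
    (a): 56 ≥ 54 [met]
    (b): 57 ≥ 54 [met]
    (c): 55 ≥ 54 [met]
  Stage 1 is satisfied; the onus moves to the provider.
Stage 2 — burden on provider; standard: clear and convincing evidence (weight is at least 79).
    (d): 98 − 19 = 79 ≥ 79 [met]
  Stage 2 carried; the final stage is satisfied.
All stages carried — the provider prevails.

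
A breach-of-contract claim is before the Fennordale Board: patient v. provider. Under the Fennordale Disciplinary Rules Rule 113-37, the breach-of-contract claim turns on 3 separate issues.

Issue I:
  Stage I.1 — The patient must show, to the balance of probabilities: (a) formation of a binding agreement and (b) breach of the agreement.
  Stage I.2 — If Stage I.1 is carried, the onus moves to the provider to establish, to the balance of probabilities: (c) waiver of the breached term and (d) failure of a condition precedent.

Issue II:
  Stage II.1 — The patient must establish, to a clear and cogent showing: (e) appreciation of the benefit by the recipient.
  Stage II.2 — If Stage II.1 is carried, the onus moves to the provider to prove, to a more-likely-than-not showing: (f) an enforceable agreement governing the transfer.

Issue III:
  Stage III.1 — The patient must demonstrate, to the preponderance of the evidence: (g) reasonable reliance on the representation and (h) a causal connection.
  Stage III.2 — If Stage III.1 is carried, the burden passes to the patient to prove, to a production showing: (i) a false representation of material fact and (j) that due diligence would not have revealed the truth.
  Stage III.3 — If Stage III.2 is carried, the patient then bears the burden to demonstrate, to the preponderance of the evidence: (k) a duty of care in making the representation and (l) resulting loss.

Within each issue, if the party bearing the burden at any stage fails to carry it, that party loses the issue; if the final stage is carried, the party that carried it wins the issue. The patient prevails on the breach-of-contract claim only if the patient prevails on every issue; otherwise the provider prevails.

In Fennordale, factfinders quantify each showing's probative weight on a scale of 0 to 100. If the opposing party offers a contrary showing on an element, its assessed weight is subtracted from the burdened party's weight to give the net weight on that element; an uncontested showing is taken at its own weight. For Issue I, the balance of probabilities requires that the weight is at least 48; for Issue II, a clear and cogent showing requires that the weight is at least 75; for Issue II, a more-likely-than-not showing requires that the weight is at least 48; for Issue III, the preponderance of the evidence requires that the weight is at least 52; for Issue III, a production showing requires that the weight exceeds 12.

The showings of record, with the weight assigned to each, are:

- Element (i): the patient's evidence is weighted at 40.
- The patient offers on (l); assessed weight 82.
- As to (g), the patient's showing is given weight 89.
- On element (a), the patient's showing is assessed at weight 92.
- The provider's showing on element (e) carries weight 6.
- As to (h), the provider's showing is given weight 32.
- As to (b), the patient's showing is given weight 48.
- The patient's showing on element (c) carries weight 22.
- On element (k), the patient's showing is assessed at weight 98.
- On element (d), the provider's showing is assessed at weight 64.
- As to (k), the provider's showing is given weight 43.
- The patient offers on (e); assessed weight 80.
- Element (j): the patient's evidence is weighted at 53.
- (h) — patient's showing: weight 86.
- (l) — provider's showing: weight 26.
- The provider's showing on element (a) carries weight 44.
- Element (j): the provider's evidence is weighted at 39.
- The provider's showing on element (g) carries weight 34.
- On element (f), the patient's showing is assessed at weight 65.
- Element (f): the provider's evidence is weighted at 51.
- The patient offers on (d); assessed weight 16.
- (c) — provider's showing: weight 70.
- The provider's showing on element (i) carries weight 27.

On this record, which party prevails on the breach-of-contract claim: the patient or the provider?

— Issue I —
Stage I.1 — burden on patient; standard: the balance of probabilities (weight is at least 48).
    (a): 92 − 44 = 48 ≥ 48 [met]
    (b): 48 ≥ 48 [met]
  The patient carries Stage I.1; the provider now bears the burden.
Stage I.2 — burden on provider; standard: the balance of probabilities (weight is at least 48).
    (c): 70 − 22 = 48 ≥ 48 [met]
    (d): 64 − 16 = 48 ≥ 48 [met]
  Stage I.2 carried; the final stage is satisfied.
Every stage carried; the provider prevails on this issue.
— Issue II —
Stage II.1 (patient, a clear and cogent showing, weight is at least 75): (e) net 80−6=74 < 75 — fails.
  The patient does not carry Stage II.1.
The provider prevails on this issue.
— Issue III —
Stage III.1 (patient, the preponderance of the evidence, weight is at least 52): (g) net 89−34=55 ≥ 52 — meets; (h) net 86−32=54 ≥ 52 — meets.
  Stage III.1 carried; the burden remains with the patient.
Stage III.2 (patient, a production showing, weight exceeds 12): (i) net 40−27=13 > 12 — meets; (j) net 53−39=14 > 12 — meets.
  All elements met. The patient retains the burden for Stage III.3.
Stage III.3 (patient, the preponderance of the evidence, weight is at least 52): (k) net 98−43=55 ≥ 52 — meets; (l) net 82−26=56 ≥ 52 — meets.
  All elements met at the final stage.
With every stage satisfied, the patient prevails on this issue.
Per-issue: Issue I → provider; Issue II → provider; Issue III → patient. The patient must prevail on every issue; overall, the provider prevails.

provider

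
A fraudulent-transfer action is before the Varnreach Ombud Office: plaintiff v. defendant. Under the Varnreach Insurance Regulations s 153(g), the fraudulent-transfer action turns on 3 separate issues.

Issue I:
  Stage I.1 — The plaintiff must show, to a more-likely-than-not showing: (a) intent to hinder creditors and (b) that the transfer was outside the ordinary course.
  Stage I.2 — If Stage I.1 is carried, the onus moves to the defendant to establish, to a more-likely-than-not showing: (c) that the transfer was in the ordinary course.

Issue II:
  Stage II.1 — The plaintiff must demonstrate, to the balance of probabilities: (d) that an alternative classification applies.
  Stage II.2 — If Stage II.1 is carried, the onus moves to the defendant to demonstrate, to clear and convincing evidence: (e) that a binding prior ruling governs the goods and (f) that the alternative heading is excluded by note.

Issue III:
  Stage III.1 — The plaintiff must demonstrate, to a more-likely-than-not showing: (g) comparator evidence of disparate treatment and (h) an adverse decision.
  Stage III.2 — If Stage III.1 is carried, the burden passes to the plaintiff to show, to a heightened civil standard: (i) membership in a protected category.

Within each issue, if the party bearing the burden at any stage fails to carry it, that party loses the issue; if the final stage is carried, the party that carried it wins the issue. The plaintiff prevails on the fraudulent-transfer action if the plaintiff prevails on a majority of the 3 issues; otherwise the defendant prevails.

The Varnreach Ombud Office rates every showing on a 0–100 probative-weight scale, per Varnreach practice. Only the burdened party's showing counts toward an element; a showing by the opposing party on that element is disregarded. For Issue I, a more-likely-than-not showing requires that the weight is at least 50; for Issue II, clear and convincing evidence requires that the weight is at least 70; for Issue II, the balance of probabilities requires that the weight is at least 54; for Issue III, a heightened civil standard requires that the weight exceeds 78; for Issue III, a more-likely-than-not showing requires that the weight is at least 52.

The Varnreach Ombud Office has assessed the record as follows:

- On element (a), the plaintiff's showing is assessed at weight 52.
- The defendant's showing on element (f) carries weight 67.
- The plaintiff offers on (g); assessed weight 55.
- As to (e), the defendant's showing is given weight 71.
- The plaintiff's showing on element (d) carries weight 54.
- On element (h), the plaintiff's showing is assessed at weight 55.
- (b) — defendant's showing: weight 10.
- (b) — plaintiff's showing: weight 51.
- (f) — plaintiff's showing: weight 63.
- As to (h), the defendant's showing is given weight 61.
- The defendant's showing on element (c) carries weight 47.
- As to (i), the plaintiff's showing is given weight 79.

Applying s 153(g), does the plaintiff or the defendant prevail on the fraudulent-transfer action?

plaintiff

— Issue I —
Stage I.1 — burden on plaintiff; standard: a more-likely-than-not showing (weight is at least 50).
    (a): 52 ≥ 50 [met]
    (b): 51 (defendant's 10 disregarded) ≥ 50 [met]
  Stage I.1 is satisfied; the onus moves to the defendant.
Stage I.2 — burden on defendant; standard: a more-likely-than-not showing (weight is at least 50).
    (c): 47 < 50 [not met]
  Stage I.2 not carried; the defendant fails its burden.
The plaintiff prevails on this issue.
— Issue II —
Stage II.1 — burden on plaintiff; standard: the balance of probabilities (weight is at least 54).
    (d): 54 ≥ 54 [met]
  Stage II.1 is satisfied; the onus moves to the defendant.
Stage II.2 — burden on defendant; standard: clear and convincing evidence (weight is at least 70).
    (e): 71 ≥ 70 [met]
    (f): 67 (plaintiff's 63 disregarded) < 70 [not met]
  The defendant does not carry Stage II.2.
The analysis ends at Stage II.2; the plaintiff prevails on this issue.
— Issue III —
Stage III.1 (plaintiff, a more-likely-than-not showing, weight is at least 52): (g) 55 ≥ 52 — meets; (h) 55 (defendant's 61 disregarded) ≥ 52 — meets.
  Stage III.1 carried; the burden remains with the plaintiff.
Stage III.2 (plaintiff, a heightened civil standard, weight exceeds 78): (i) 79 > 78 — meets.
  All elements met at the final stage.
Every stage carried; the plaintiff prevails on this issue.
Per-issue: Issue I → plaintiff; Issue II → plaintiff; Issue III → plaintiff. The plaintiff must prevail on a majority of issues; overall, the plaintiff prevails.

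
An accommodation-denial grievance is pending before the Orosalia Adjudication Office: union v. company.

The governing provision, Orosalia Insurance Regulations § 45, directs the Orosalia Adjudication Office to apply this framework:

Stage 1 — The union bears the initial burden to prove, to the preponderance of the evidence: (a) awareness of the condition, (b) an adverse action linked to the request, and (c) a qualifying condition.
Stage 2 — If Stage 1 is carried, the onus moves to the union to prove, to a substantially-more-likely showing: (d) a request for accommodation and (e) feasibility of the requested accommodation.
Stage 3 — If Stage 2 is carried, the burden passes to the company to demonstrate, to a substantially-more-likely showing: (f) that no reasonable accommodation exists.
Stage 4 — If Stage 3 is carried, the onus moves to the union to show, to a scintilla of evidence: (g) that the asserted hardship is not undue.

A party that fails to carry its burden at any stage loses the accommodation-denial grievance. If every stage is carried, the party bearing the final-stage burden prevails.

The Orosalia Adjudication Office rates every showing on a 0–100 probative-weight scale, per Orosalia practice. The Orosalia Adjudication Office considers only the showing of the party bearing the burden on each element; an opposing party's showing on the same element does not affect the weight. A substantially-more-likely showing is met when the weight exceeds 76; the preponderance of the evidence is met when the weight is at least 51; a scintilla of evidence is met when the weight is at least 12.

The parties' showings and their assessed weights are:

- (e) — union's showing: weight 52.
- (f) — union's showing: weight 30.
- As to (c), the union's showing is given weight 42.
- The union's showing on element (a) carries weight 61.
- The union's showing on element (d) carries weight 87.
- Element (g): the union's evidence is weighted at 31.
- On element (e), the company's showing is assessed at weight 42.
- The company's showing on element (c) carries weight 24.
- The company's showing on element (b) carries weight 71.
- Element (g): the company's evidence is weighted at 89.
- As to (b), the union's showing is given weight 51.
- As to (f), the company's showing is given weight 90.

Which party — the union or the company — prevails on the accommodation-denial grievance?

Stage 1 (union, the preponderance of the evidence, weight is at least 51): (a) 61 ≥ 51 — meets; (b) 51 (company's 71 disregarded) ≥ 51 — meets; (c) 42 (company's 24 disregarded) < 51 — fails.
  The union does not carry Stage 1.
The company prevails.

company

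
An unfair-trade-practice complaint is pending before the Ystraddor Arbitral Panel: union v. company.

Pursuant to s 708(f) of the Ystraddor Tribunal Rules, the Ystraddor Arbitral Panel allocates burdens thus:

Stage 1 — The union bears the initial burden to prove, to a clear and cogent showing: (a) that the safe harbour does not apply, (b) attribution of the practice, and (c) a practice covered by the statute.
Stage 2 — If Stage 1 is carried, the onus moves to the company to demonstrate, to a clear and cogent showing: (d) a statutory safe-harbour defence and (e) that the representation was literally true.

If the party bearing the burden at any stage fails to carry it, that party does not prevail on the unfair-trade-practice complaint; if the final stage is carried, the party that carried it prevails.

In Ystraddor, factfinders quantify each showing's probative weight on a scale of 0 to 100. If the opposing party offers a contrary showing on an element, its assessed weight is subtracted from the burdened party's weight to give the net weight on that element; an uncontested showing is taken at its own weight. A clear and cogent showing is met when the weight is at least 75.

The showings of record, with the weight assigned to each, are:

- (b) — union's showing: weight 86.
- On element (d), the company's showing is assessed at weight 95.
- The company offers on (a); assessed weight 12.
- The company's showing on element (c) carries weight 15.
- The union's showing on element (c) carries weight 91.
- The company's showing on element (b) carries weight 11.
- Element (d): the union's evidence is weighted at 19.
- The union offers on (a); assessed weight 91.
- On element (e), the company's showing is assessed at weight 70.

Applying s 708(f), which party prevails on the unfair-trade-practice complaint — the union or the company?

union

Stage 1 (union, a clear and cogent showing, weight is at least 75): (a) net 91−12=79 ≥ 75 — meets; (b) net 86−11=75 ≥ 75 — meets; (c) net 91−15=76 ≥ 75 — meets.
  All elements met. The burden passes to the company.
Stage 2 (company, a clear and cogent showing, weight is at least 75): (d) net 95−19=76 ≥ 75 — meets; (e) 70 < 75 — fails.
  Stage 2 not carried; the company fails its burden.
The analysis ends at Stage 2; the union prevails.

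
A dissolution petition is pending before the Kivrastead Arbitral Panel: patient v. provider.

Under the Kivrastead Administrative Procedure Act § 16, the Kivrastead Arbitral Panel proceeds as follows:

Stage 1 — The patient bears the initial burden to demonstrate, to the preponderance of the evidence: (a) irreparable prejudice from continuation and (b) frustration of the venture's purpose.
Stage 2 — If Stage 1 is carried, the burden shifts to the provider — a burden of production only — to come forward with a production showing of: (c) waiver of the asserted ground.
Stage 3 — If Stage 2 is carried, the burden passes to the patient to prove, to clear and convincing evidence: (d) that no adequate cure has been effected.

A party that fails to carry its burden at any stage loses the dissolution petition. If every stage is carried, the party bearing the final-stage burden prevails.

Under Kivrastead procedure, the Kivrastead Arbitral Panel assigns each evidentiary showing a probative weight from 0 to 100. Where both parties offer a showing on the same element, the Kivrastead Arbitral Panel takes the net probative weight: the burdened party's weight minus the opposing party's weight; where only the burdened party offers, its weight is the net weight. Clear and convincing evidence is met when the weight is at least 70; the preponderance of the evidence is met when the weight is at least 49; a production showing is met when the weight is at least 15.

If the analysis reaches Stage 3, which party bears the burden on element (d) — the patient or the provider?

patient

Stage 3's rule assigns the burden to the patient (to clear and convincing evidence).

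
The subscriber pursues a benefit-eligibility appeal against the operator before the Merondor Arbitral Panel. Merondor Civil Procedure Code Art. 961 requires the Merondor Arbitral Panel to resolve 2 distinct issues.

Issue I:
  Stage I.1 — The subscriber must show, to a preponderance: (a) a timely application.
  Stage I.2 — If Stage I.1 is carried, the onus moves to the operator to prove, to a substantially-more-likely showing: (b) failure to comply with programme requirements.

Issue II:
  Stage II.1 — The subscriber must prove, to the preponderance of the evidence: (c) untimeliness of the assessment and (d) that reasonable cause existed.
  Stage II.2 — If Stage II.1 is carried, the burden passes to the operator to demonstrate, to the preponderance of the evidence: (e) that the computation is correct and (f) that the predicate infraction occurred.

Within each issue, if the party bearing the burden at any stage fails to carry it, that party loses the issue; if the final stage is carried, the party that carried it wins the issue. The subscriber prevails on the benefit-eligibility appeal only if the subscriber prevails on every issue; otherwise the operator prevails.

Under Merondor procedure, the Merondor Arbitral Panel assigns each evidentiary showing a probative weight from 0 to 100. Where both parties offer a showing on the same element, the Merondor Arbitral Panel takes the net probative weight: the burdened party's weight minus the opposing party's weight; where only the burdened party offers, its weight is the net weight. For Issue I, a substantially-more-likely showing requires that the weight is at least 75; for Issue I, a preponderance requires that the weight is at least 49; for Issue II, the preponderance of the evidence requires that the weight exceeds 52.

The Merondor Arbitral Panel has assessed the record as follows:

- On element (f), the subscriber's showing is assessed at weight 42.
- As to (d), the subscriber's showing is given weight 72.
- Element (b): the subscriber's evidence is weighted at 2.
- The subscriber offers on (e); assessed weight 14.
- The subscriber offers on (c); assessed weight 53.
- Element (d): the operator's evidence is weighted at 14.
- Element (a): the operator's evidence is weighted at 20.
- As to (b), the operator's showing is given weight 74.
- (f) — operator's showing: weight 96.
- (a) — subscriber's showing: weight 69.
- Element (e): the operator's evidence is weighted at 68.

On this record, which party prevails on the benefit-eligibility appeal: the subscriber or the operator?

— Issue I —
Stage I.1 — burden on subscriber; standard: a preponderance (weight is at least 49).
    (a): 69 − 20 = 49 ≥ 49 [met]
  Stage I.1 carried; the burden shifts to the operator.
Stage I.2 — burden on operator; standard: a substantially-more-likely showing (weight is at least 75).
    (b): 74 − 2 = 72 < 75 [not met]
  The operator does not carry Stage I.2.
So the subscriber prevails on this issue.
— Issue II —
At Stage II.1 the subscriber must meet the preponderance of the evidence (weight exceeds 52): on (c) the weight is 53, which does exceed 52, so (c) meets the standard; on (d) the weight is 72 less the opposing 14 gives net 58, which does exceed 52, so (d) meets the standard.
  All elements met. The burden passes to the operator.
At Stage II.2 the operator must meet the preponderance of the evidence (weight exceeds 52): on (e) the weight is 68 less the opposing 14 gives net 54, > 52, so (e) meets the standard; on (f) the weight is 96 less the opposing 42 gives net 54, > 52, so (f) meets the standard.
  Stage II.2 carried; the final stage is satisfied.
With every stage satisfied, the operator prevails on this issue.
Per-issue: Issue I → subscriber; Issue II → operator. The subscriber must prevail on every issue; overall, the operator prevails.

operator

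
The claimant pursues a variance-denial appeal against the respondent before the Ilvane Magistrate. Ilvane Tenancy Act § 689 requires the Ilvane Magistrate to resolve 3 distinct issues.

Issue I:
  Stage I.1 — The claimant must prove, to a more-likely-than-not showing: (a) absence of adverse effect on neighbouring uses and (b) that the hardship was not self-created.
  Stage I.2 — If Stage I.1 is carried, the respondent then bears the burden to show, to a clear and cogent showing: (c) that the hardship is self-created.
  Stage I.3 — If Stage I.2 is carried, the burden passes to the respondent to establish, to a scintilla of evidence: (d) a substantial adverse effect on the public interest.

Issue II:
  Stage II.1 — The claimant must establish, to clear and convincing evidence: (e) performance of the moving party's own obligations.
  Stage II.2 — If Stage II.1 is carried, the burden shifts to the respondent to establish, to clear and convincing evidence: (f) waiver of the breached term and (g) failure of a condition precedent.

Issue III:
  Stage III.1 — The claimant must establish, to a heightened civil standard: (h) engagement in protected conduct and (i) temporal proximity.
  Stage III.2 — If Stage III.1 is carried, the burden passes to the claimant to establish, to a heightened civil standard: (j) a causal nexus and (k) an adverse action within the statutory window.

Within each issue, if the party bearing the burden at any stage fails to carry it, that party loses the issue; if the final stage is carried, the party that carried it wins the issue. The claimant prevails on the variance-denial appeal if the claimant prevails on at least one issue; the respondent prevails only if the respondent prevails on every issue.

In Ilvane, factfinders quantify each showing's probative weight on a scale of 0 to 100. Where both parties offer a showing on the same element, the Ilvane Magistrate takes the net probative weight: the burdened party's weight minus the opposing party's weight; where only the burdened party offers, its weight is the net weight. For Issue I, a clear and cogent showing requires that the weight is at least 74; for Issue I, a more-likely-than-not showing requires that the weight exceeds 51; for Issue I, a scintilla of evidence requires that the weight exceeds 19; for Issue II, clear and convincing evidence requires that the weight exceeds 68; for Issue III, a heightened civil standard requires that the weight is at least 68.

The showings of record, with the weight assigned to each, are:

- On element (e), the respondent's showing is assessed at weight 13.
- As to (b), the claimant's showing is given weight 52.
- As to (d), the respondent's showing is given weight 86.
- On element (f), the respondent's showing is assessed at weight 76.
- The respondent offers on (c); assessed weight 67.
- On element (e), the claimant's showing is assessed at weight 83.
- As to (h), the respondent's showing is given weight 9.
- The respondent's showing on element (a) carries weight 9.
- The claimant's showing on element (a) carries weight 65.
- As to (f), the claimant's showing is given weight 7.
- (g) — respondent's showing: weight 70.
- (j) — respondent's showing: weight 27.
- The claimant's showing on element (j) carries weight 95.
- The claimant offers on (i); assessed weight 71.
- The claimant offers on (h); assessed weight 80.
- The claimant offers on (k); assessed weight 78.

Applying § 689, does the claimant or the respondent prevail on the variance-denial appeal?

claimant

— Issue I —
Stage I.1 (claimant, a more-likely-than-not showing, weight exceeds 51): (a) net 65−9=56 > 51 — meets; (b) 52 > 51 — meets.
  Stage I.1 carried; the burden shifts to the respondent.
Stage I.2 (respondent, a clear and cogent showing, weight is at least 74): (c) 67 < 74 — fails.
  Not every element is met, so the respondent fails to carry Stage I.2.
So the claimant prevails on this issue.
— Issue II —
At Stage II.1 the claimant must meet clear and convincing evidence (weight exceeds 68): on (e) the weight is 83 less the opposing 13 gives net 70, which does exceed 68, so (e) meets the standard.
  The claimant carries Stage II.1; the respondent now bears the burden.
At Stage II.2 the respondent must meet clear and convincing evidence (weight exceeds 68): on (f) the weight is 76 less the opposing 7 gives net 69, > 68, so (f) meets the standard; on (g) the weight is 70, > 68, so (g) meets the standard.
  Stage II.2 carried; the final stage is satisfied.
Every stage carried; the respondent prevails on this issue.
— Issue III —
At Stage III.1 the claimant must meet a heightened civil standard (weight is at least 68): on (h) the weight is 80 less the opposing 9 gives net 71, which does reach 68, so (h) meets the standard; on (i) the weight is 71, which does reach 68, so (i) meets the standard.
  All elements met. The claimant retains the burden for Stage III.2.
At Stage III.2 the claimant must meet a heightened civil standard (weight is at least 68): on (j) the weight is 95 less the opposing 27 gives net 68, which does reach 68, so (j) meets the standard; on (k) the weight is 78, ≥ 68, so (k) meets the standard.
  All elements met at the final stage.
All stages carried — the claimant prevails on this issue.
Per-issue: Issue I → claimant; Issue II → respondent; Issue III → claimant. The claimant must prevail on at least one issue; overall, the claimant prevails.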